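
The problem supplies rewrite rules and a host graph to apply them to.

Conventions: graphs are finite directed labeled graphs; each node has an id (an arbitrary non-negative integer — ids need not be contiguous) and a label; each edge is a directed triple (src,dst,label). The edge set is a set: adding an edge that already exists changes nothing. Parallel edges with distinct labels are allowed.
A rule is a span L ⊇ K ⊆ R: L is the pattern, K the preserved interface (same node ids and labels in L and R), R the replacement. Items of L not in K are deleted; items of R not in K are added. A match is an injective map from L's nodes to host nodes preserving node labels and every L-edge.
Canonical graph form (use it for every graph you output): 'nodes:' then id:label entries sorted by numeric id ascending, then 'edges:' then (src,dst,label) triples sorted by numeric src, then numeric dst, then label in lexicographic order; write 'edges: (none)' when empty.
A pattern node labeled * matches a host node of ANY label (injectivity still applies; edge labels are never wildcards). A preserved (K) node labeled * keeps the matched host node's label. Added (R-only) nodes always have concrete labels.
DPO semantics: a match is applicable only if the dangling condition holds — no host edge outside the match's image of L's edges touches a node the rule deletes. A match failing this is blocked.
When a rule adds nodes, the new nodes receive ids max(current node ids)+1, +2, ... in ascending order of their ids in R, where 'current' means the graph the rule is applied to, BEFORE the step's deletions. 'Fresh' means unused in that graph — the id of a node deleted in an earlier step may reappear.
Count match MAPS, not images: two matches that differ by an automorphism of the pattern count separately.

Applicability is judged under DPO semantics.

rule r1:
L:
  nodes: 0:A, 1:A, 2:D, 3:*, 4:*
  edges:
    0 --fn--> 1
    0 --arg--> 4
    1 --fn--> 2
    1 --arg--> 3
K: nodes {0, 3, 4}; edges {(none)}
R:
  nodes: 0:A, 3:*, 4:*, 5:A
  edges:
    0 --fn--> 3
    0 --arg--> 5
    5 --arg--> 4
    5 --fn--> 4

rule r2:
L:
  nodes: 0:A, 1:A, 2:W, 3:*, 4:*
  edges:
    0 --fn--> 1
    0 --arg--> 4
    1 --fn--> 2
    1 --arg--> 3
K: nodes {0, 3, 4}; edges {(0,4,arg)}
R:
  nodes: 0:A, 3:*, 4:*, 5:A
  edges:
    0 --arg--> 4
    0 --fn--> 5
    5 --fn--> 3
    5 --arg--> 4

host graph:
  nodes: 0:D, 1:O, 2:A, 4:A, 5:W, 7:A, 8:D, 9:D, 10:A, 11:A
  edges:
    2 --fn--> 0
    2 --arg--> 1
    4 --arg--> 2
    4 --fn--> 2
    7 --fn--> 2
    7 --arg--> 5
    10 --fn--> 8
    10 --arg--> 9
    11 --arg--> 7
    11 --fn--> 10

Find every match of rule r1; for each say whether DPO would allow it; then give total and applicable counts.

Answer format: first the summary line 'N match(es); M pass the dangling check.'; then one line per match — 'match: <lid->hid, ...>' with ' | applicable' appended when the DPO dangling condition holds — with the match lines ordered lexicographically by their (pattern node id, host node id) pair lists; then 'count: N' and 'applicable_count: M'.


2 match(es); 1 pass the dangling check.
match: 0->7, 1->2, 2->0, 3->1, 4->5
match: 0->11, 1->10, 2->8, 3->9, 4->7 | applicable
count: 2
applicable_count: 1


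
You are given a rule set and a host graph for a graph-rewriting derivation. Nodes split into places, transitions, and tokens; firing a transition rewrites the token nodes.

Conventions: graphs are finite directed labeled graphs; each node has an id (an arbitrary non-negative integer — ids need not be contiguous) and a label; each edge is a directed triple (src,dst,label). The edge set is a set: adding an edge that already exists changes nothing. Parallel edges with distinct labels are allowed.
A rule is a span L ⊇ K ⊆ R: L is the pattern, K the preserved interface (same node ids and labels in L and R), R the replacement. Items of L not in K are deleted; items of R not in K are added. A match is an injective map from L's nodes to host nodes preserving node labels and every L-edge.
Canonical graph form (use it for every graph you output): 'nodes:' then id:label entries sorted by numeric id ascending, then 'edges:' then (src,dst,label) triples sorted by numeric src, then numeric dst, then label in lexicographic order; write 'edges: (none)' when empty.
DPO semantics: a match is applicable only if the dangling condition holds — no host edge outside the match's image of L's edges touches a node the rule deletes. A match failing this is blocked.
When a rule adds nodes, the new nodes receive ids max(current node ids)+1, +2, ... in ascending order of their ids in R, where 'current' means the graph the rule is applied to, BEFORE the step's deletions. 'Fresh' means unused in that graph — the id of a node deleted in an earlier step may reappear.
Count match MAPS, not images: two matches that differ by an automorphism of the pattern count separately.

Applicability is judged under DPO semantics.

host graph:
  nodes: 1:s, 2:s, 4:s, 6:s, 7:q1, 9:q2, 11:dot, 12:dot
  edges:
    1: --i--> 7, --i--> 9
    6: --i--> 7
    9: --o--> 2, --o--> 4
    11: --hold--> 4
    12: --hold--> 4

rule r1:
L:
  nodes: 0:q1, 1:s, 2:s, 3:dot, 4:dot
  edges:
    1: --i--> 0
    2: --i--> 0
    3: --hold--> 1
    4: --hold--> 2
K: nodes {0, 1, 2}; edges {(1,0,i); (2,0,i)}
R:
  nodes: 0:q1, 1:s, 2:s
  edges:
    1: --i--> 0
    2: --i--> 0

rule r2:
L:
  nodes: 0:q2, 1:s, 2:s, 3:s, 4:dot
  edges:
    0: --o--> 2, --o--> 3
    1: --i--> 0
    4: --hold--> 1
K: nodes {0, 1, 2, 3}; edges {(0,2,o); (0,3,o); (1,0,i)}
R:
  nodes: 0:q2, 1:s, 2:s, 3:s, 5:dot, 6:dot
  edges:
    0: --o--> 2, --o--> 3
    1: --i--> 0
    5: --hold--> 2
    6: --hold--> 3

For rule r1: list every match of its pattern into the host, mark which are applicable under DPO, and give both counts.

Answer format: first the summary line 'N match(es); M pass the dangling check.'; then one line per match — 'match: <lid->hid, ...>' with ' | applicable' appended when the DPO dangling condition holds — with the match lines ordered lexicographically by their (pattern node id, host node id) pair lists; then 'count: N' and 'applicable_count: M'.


0 match(es); 0 pass the dangling check.
count: 0
applicable_count: 0


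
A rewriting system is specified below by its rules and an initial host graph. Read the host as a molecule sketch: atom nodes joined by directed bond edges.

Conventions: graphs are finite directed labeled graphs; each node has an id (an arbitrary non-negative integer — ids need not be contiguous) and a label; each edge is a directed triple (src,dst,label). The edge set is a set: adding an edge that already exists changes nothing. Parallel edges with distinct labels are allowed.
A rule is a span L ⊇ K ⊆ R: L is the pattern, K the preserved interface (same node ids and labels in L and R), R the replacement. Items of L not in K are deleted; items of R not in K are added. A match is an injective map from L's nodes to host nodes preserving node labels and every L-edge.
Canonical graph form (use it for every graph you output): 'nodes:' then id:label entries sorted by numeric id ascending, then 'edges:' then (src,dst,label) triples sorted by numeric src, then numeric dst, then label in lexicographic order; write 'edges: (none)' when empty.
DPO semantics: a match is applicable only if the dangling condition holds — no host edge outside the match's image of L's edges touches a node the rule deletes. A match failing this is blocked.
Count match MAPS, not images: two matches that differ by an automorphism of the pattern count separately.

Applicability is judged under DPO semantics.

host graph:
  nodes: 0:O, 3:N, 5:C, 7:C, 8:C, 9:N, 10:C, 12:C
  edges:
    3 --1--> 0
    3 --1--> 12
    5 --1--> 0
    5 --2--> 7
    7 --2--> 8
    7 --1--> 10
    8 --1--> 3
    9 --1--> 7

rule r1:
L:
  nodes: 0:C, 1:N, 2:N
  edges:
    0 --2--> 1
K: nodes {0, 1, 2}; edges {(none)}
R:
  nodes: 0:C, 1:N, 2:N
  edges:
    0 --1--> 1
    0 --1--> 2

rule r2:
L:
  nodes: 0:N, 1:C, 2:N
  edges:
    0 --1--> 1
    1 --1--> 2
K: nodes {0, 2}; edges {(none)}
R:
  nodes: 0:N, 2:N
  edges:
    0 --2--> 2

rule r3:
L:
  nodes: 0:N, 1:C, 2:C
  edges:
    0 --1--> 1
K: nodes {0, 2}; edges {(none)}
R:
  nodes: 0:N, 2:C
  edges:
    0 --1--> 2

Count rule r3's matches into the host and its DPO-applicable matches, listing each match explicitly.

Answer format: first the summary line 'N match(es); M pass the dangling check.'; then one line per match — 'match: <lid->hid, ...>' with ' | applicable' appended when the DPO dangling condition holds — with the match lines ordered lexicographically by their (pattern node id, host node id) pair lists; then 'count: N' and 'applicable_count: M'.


8 match(es); 4 pass the dangling check.
match: 0->3, 1->12, 2->5 | applicable
match: 0->3, 1->12, 2->7 | applicable
match: 0->3, 1->12, 2->8 | applicable
match: 0->3, 1->12, 2->10 | applicable
match: 0->9, 1->7, 2->5
match: 0->9, 1->7, 2->8
match: 0->9, 1->7, 2->10
match: 0->9, 1->7, 2->12
count: 8
applicable_count: 4


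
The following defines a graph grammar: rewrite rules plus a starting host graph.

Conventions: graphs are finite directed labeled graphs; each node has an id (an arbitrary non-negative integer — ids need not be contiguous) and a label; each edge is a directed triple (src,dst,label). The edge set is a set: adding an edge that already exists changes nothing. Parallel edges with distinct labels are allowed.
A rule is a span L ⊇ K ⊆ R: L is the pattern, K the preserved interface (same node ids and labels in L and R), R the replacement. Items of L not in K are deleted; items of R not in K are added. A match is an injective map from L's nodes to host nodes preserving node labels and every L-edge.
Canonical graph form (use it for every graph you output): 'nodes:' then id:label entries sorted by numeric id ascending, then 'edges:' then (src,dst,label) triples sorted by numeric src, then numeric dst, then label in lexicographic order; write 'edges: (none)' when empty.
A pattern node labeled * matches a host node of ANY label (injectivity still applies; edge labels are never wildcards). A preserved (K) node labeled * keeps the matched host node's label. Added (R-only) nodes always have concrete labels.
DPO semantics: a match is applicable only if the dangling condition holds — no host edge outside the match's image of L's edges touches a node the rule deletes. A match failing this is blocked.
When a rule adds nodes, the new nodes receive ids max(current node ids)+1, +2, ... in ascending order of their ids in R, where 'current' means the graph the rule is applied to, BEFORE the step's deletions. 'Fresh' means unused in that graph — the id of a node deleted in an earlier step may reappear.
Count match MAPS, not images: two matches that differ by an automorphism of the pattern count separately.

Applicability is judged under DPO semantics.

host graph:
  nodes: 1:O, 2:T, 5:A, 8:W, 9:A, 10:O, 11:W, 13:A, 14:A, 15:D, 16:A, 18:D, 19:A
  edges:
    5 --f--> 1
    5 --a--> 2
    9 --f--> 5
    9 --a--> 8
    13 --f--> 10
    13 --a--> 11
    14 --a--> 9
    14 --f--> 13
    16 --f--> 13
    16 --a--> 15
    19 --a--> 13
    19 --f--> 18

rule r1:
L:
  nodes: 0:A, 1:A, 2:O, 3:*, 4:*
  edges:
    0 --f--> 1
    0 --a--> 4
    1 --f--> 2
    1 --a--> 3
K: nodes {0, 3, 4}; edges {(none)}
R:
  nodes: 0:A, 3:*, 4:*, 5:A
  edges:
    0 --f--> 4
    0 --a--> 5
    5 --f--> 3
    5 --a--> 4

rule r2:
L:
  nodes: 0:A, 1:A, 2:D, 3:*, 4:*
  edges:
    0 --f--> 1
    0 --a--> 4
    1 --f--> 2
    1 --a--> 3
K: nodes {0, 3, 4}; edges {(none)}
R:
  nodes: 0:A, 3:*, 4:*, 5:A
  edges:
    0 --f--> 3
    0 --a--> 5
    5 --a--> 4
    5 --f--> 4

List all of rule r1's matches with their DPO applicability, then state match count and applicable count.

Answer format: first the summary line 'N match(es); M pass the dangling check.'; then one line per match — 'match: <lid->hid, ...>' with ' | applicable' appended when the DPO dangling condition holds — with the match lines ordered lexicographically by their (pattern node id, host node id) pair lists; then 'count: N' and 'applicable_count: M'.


3 match(es); 1 pass the dangling check.
match: 0->9, 1->5, 2->1, 3->2, 4->8 | applicable
match: 0->14, 1->13, 2->10, 3->11, 4->9
match: 0->16, 1->13, 2->10, 3->11, 4->15
count: 3
applicable_count: 1


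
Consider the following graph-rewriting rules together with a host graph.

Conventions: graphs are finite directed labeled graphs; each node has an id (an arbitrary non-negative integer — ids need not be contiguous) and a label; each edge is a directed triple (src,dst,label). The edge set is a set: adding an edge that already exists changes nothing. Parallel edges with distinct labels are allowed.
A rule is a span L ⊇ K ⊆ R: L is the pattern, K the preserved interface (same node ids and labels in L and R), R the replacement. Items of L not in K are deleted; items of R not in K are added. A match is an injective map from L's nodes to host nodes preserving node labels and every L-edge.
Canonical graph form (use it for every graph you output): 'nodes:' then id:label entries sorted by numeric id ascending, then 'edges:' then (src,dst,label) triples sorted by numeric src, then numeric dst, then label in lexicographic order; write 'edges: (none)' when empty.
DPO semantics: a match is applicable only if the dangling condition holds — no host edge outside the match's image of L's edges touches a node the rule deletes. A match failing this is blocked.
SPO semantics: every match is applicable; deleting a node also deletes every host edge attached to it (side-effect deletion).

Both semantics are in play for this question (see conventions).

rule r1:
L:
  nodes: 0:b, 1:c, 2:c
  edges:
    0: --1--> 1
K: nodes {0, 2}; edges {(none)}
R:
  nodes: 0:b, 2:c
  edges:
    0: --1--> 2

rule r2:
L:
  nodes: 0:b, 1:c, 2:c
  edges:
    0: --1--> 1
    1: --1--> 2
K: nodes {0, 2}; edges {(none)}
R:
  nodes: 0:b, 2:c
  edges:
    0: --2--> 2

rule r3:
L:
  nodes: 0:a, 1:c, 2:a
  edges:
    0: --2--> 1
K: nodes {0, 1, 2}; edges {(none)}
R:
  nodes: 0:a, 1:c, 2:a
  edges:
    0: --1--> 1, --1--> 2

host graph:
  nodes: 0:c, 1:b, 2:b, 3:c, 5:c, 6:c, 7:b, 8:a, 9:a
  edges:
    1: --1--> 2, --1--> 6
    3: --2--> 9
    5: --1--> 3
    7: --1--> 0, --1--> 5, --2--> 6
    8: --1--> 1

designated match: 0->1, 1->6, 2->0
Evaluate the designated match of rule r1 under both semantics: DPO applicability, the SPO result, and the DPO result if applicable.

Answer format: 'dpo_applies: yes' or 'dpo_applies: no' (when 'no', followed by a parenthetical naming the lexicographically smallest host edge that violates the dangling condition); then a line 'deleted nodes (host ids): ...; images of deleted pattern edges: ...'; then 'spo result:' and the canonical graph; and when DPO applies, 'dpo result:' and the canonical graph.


dpo_applies: no
(the rule deletes node 6, which keeps host edge (7,6,2) outside the match image — the dangling condition fails, DPO blocks; SPO proceeds and side-deletes such edges)
deleted nodes (host ids): 6; images of deleted pattern edges: (1,6,1)
spo result:
nodes: 0:c, 1:b, 2:b, 3:c, 5:c, 7:b, 8:a, 9:a
edges: (1,0,1); (1,2,1); (3,9,2); (5,3,1); (7,0,1); (7,5,1); (8,1,1)


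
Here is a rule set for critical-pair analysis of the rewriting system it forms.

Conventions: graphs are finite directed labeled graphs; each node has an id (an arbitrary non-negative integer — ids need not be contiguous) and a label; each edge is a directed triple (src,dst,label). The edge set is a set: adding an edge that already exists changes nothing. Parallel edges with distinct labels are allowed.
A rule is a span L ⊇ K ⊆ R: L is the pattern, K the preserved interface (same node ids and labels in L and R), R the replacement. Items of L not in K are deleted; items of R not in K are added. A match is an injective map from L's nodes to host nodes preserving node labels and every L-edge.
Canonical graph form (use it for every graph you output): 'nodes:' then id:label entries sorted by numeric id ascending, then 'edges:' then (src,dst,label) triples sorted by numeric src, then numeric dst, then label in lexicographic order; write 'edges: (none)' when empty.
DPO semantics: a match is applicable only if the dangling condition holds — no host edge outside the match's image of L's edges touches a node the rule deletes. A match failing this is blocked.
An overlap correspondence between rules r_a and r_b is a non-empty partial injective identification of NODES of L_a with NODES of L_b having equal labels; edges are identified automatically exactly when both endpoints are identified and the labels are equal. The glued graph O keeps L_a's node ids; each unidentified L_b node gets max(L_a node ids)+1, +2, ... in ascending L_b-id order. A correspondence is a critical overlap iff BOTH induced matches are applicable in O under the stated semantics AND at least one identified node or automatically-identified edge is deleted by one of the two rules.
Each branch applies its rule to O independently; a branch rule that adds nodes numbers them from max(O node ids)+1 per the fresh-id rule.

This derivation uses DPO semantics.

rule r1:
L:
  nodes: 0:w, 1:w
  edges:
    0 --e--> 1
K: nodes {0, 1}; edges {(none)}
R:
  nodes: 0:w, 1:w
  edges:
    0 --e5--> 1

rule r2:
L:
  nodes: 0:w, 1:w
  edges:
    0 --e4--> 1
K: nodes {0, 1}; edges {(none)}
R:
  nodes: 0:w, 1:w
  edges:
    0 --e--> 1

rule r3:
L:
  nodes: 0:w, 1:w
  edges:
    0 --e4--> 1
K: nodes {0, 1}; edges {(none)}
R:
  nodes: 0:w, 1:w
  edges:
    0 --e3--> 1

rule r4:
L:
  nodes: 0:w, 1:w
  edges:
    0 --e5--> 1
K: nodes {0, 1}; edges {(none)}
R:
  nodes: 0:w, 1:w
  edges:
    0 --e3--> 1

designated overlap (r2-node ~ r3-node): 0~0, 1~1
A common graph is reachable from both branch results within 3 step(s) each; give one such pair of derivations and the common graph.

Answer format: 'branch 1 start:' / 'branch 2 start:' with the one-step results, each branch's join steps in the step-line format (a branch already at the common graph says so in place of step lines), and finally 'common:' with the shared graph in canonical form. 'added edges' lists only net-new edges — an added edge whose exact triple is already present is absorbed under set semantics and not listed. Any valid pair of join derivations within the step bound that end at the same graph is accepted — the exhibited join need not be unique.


branch 1 start:
nodes: 0:w, 1:w
edges: (0,1,e)
branch 2 start:
nodes: 0:w, 1:w
edges: (0,1,e3)
branch 1 step 1: rule r1; match: 0->0, 1->1; deleted nodes (none); deleted edges (0,1,e); added nodes (none); added edges (0,1,e5); result: nodes: 0:w, 1:w edges: (0,1,e5)
branch 1 step 2: rule r4; match: 0->0, 1->1; deleted nodes (none); deleted edges (0,1,e5); added nodes (none); added edges (0,1,e3); result: nodes: 0:w, 1:w edges: (0,1,e3)
branch 2: already at the common graph (0 steps)
common:
nodes: 0:w, 1:w
edges: (0,1,e3)


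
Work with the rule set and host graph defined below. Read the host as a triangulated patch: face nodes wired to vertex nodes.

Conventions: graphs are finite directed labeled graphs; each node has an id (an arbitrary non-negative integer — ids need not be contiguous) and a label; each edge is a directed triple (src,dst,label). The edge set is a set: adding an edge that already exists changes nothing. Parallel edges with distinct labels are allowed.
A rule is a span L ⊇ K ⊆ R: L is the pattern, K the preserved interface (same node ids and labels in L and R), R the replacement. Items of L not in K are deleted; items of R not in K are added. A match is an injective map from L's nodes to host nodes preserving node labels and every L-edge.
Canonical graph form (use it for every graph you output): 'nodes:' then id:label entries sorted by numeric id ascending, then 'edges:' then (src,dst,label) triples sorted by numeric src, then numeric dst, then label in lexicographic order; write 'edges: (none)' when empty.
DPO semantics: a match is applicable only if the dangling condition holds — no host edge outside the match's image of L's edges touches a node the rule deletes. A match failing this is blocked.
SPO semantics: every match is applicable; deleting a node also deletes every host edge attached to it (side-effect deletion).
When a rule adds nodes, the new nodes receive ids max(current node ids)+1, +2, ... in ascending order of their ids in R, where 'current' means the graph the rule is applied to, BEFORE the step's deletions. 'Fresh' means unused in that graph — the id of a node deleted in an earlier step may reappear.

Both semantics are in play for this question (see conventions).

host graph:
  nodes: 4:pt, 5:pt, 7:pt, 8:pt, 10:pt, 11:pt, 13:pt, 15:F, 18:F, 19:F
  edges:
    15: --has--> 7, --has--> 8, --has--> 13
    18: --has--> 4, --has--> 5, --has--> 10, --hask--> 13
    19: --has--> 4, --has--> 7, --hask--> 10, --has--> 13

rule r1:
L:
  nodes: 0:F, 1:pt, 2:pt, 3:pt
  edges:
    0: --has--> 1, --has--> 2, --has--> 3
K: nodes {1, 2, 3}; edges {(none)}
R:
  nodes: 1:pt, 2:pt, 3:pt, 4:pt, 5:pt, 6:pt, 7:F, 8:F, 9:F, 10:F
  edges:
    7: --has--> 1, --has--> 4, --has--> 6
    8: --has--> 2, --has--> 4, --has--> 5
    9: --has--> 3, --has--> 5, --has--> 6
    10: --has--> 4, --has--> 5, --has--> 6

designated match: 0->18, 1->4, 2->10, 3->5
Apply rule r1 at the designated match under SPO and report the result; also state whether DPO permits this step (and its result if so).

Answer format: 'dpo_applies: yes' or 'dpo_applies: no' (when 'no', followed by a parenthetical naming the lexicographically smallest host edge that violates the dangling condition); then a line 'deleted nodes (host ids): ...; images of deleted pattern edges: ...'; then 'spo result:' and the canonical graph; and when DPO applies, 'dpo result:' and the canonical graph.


dpo_applies: no
(the rule deletes node 18, which keeps host edge (18,13,hask) outside the match image — the dangling condition fails, DPO blocks; SPO proceeds and side-deletes such edges)
deleted nodes (host ids): 18; images of deleted pattern edges: (18,4,has); (18,5,has); (18,10,has)
spo result:
nodes: 4:pt, 5:pt, 7:pt, 8:pt, 10:pt, 11:pt, 13:pt, 15:F, 19:F, 20:pt, 21:pt, 22:pt, 23:F, 24:F, 25:F, 26:F
edges: (15,7,has); (15,8,has); (15,13,has); (19,4,has); (19,7,has); (19,10,hask); (19,13,has); (23,4,has); (23,20,has); (23,22,has); (24,10,has); (24,20,has); (24,21,has); (25,5,has); (25,21,has); (25,22,has); (26,20,has); (26,21,has); (26,22,has)


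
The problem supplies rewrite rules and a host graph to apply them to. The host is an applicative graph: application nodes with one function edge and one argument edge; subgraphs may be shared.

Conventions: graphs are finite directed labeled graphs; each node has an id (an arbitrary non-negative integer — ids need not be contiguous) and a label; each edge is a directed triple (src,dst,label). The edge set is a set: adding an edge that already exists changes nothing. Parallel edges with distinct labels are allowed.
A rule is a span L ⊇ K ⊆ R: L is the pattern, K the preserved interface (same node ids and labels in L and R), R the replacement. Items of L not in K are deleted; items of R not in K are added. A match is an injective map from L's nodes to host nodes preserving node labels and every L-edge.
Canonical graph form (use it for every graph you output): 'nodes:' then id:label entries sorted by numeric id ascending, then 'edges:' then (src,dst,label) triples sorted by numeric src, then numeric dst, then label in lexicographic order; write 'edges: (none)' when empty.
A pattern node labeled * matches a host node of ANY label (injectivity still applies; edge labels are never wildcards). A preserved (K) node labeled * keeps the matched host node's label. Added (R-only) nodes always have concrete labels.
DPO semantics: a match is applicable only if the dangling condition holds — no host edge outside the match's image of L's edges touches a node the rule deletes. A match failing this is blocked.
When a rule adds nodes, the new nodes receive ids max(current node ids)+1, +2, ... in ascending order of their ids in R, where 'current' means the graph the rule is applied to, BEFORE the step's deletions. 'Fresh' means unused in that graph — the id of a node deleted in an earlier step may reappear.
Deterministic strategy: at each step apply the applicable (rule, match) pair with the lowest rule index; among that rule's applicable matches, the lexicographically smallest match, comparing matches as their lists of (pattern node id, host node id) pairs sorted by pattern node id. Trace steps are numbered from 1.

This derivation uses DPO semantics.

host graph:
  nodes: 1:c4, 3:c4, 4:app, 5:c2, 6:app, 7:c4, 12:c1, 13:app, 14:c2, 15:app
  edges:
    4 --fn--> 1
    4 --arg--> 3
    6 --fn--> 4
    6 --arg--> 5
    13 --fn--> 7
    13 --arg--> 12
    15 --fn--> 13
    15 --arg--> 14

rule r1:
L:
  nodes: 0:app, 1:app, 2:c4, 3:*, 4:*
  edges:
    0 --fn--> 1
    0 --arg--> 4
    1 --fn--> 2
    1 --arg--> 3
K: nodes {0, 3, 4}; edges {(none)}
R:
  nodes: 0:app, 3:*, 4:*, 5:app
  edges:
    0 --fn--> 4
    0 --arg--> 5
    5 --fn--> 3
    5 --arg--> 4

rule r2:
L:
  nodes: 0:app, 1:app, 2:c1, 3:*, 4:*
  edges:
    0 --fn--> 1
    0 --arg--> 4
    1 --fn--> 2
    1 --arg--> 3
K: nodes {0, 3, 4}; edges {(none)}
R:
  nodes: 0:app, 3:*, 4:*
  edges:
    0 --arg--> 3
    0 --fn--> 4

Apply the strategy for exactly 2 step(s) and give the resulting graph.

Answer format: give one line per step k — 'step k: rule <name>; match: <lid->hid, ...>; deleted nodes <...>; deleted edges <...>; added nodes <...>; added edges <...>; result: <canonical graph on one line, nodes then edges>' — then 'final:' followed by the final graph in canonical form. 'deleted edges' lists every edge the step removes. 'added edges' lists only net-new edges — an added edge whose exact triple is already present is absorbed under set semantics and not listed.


step 1: rule r1; match: 0->6, 1->4, 2->1, 3->3, 4->5; deleted nodes 1, 4; deleted edges (4,1,fn); (4,3,arg); (6,4,fn); (6,5,arg); added nodes 16; added edges (6,5,fn); (6,16,arg); (16,3,fn); (16,5,arg); result: nodes: 3:c4, 5:c2, 6:app, 7:c4, 12:c1, 13:app, 14:c2, 15:app, 16:app edges: (6,5,fn); (6,16,arg); (13,7,fn); (13,12,arg); (15,13,fn); (15,14,arg); (16,3,fn); (16,5,arg)
step 2: rule r1; match: 0->15, 1->13, 2->7, 3->12, 4->14; deleted nodes 7, 13; deleted edges (13,7,fn); (13,12,arg); (15,13,fn); (15,14,arg); added nodes 17; added edges (15,14,fn); (15,17,arg); (17,12,fn); (17,14,arg); result: nodes: 3:c4, 5:c2, 6:app, 12:c1, 14:c2, 15:app, 16:app, 17:app edges: (6,5,fn); (6,16,arg); (15,14,fn); (15,17,arg); (16,3,fn); (16,5,arg); (17,12,fn); (17,14,arg)
final:
nodes: 3:c4, 5:c2, 6:app, 12:c1, 14:c2, 15:app, 16:app, 17:app
edges: (6,5,fn); (6,16,arg); (15,14,fn); (15,17,arg); (16,3,fn); (16,5,arg); (17,12,fn); (17,14,arg)


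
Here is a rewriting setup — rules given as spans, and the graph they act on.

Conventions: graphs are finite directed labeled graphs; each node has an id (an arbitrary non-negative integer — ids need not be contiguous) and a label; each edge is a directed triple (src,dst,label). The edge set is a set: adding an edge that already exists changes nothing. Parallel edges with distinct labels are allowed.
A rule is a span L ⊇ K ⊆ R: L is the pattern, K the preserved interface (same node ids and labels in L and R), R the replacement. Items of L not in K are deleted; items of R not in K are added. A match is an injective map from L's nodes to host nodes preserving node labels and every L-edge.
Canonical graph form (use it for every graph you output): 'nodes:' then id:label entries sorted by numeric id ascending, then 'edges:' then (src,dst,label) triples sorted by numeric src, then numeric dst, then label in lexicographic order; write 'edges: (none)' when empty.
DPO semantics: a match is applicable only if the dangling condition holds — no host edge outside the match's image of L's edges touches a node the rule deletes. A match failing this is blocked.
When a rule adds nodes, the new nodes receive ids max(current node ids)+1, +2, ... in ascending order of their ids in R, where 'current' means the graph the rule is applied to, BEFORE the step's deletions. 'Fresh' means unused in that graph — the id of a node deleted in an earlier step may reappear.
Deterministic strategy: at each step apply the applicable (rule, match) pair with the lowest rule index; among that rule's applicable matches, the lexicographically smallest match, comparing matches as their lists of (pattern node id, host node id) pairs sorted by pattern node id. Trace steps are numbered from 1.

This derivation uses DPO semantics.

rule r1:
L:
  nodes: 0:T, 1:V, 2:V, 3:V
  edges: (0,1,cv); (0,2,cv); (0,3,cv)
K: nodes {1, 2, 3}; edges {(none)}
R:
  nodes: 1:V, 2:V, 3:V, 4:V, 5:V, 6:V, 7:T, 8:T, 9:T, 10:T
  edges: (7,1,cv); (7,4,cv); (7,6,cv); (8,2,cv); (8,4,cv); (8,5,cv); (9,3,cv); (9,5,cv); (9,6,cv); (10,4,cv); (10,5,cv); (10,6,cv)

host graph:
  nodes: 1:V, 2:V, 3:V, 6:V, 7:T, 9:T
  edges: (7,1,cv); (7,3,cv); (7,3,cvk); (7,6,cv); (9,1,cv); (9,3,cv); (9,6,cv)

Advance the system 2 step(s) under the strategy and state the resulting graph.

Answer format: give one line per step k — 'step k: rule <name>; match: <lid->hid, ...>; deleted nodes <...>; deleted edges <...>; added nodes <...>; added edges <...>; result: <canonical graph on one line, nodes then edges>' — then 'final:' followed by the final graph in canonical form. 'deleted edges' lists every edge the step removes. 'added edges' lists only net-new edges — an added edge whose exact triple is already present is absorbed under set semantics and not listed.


step 1: rule r1; match: 0->9, 1->1, 2->3, 3->6; deleted nodes 9; deleted edges (9,1,cv); (9,3,cv); (9,6,cv); added nodes 10, 11, 12, 13, 14, 15, 16; added edges (13,1,cv); (13,10,cv); (13,12,cv); (14,3,cv); (14,10,cv); (14,11,cv); (15,6,cv); (15,11,cv); (15,12,cv); (16,10,cv); (16,11,cv); (16,12,cv); result: nodes: 1:V, 2:V, 3:V, 6:V, 7:T, 10:V, 11:V, 12:V, 13:T, 14:T, 15:T, 16:T edges: (7,1,cv); (7,3,cv); (7,3,cvk); (7,6,cv); (13,1,cv); (13,10,cv); (13,12,cv); (14,3,cv); (14,10,cv); (14,11,cv); (15,6,cv); (15,11,cv); (15,12,cv); (16,10,cv); (16,11,cv); (16,12,cv)
step 2: rule r1; match: 0->13, 1->1, 2->10, 3->12; deleted nodes 13; deleted edges (13,1,cv); (13,10,cv); (13,12,cv); added nodes 17, 18, 19, 20, 21, 22, 23; added edges (20,1,cv); (20,17,cv); (20,19,cv); (21,10,cv); (21,17,cv); (21,18,cv); (22,12,cv); (22,18,cv); (22,19,cv); (23,17,cv); (23,18,cv); (23,19,cv); result: nodes: 1:V, 2:V, 3:V, 6:V, 7:T, 10:V, 11:V, 12:V, 14:T, 15:T, 16:T, 17:V, 18:V, 19:V, 20:T, 21:T, 22:T, 23:T edges: (7,1,cv); (7,3,cv); (7,3,cvk); (7,6,cv); (14,3,cv); (14,10,cv); (14,11,cv); (15,6,cv); (15,11,cv); (15,12,cv); (16,10,cv); (16,11,cv); (16,12,cv); (20,1,cv); (20,17,cv); (20,19,cv); (21,10,cv); (21,17,cv); (21,18,cv); (22,12,cv); (22,18,cv); (22,19,cv); (23,17,cv); (23,18,cv); (23,19,cv)
final:
nodes: 1:V, 2:V, 3:V, 6:V, 7:T, 10:V, 11:V, 12:V, 14:T, 15:T, 16:T, 17:V, 18:V, 19:V, 20:T, 21:T, 22:T, 23:T
edges: (7,1,cv); (7,3,cv); (7,3,cvk); (7,6,cv); (14,3,cv); (14,10,cv); (14,11,cv); (15,6,cv); (15,11,cv); (15,12,cv); (16,10,cv); (16,11,cv); (16,12,cv); (20,1,cv); (20,17,cv); (20,19,cv); (21,10,cv); (21,17,cv); (21,18,cv); (22,12,cv); (22,18,cv); (22,19,cv); (23,17,cv); (23,18,cv); (23,19,cv)


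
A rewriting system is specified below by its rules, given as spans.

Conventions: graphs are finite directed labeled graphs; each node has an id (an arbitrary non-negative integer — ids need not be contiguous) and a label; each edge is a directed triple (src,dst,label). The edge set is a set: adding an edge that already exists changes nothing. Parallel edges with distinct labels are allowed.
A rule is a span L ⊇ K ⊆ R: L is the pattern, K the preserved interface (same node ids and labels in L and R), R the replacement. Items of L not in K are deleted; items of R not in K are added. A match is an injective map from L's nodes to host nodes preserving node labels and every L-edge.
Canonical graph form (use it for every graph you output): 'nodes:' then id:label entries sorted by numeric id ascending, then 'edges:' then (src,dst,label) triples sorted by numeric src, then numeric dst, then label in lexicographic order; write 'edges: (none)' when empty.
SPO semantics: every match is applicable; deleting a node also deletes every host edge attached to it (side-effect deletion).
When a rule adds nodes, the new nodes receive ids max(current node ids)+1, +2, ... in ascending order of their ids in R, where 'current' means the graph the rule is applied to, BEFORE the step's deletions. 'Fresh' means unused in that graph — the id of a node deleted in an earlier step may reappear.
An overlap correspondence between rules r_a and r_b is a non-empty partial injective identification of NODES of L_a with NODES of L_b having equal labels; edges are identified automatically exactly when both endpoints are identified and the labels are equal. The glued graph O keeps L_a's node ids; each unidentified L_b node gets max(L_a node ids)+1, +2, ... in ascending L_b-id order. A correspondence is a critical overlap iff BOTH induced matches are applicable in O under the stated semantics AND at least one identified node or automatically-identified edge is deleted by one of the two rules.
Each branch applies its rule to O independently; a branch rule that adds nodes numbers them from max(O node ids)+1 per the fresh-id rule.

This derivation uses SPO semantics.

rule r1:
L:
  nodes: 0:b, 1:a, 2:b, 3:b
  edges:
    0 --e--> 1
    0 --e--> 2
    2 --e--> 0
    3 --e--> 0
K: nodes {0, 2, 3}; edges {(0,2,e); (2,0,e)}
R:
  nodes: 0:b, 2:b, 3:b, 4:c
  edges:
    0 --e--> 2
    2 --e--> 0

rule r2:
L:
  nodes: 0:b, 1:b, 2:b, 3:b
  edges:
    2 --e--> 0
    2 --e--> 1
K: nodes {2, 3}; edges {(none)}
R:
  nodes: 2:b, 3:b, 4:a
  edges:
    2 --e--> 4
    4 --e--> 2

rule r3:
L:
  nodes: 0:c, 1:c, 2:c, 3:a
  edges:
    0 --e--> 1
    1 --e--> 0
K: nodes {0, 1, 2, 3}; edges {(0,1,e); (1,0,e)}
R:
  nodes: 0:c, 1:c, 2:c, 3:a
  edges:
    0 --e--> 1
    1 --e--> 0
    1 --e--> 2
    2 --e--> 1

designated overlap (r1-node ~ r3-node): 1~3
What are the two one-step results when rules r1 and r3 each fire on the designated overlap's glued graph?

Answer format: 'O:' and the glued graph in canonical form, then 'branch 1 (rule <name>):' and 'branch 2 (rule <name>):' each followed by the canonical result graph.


O:
nodes: 0:b, 1:a, 2:b, 3:b, 4:c, 5:c, 6:c
edges: (0,1,e); (0,2,e); (2,0,e); (3,0,e); (4,5,e); (5,4,e)
branch 1 (rule r1):
nodes: 0:b, 2:b, 3:b, 4:c, 5:c, 6:c, 7:c
edges: (0,2,e); (2,0,e); (4,5,e); (5,4,e)
branch 2 (rule r3):
nodes: 0:b, 1:a, 2:b, 3:b, 4:c, 5:c, 6:c
edges: (0,1,e); (0,2,e); (2,0,e); (3,0,e); (4,5,e); (5,4,e); (5,6,e); (6,5,e)


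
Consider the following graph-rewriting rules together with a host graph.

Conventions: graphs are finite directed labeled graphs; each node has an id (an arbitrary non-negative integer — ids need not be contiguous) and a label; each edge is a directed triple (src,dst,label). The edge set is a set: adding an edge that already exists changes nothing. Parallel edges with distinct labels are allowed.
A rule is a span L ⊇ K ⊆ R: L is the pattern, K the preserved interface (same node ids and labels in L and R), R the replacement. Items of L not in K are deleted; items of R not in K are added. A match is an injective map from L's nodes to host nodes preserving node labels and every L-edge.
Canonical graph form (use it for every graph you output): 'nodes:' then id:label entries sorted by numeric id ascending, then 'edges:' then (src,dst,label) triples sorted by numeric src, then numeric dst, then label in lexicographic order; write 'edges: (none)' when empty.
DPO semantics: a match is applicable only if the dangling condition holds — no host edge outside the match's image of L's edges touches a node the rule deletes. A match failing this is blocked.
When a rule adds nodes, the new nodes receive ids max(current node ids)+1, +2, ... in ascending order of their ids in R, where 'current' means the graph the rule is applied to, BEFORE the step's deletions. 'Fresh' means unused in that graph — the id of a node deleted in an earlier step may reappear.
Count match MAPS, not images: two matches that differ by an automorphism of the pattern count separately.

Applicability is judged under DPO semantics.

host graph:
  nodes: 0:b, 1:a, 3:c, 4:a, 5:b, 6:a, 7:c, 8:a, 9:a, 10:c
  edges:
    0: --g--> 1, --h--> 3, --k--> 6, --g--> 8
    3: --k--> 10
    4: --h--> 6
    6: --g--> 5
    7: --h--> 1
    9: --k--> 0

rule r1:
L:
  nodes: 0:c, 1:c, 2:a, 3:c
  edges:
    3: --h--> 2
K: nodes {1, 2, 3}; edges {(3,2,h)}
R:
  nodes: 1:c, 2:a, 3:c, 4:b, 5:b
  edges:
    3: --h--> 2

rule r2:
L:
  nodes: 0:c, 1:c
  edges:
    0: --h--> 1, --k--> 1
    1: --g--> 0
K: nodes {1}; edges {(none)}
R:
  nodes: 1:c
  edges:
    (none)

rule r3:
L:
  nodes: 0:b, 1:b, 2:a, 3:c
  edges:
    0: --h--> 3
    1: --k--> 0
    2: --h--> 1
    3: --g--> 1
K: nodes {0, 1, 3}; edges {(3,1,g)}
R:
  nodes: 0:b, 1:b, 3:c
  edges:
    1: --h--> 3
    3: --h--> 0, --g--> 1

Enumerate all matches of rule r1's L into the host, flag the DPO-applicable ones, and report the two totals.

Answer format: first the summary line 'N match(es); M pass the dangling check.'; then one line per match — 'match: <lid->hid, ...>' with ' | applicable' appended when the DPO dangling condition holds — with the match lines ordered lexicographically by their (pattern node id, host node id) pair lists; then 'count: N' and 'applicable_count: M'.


2 match(es); 0 pass the dangling check.
match: 0->3, 1->10, 2->1, 3->7
match: 0->10, 1->3, 2->1, 3->7
count: 2
applicable_count: 0


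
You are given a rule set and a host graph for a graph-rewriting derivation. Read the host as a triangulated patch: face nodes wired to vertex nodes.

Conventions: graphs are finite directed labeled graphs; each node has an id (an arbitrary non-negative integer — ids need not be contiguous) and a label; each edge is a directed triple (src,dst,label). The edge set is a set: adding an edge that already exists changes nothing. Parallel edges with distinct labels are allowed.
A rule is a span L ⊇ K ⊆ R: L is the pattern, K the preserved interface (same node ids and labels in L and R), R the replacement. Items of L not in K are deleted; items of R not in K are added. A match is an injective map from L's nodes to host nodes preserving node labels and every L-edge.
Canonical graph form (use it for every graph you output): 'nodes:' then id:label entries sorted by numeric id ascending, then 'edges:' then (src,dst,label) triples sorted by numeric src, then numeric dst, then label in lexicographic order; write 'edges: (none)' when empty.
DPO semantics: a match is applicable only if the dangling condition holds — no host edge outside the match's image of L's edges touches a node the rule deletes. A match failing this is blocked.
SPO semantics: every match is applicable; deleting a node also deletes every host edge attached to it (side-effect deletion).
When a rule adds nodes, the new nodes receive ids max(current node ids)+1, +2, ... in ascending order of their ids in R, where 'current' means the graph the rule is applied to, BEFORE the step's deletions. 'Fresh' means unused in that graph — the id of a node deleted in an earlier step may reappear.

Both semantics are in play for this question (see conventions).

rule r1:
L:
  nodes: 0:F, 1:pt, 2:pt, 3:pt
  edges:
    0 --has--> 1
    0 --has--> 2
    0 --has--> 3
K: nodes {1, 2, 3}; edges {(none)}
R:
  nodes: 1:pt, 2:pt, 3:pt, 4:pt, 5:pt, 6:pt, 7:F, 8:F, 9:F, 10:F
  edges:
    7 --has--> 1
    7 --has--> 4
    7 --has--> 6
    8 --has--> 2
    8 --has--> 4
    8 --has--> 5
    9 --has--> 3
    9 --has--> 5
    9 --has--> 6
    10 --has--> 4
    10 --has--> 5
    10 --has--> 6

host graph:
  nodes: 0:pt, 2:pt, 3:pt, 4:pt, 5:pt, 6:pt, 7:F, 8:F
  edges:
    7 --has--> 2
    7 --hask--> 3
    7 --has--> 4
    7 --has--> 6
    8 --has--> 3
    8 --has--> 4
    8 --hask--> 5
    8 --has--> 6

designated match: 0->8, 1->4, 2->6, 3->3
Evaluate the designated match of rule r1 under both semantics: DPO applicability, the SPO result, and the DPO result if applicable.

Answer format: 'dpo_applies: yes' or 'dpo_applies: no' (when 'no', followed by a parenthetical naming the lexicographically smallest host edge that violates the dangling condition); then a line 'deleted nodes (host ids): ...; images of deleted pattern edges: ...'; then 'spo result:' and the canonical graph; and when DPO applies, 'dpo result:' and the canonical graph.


dpo_applies: no
(the rule deletes node 8, which keeps host edge (8,5,hask) outside the match image — the dangling condition fails, DPO blocks; SPO proceeds and side-deletes such edges)
deleted nodes (host ids): 8; images of deleted pattern edges: (8,3,has); (8,4,has); (8,6,has)
spo result:
nodes: 0:pt, 2:pt, 3:pt, 4:pt, 5:pt, 6:pt, 7:F, 9:pt, 10:pt, 11:pt, 12:F, 13:F, 14:F, 15:F
edges: (7,2,has); (7,3,hask); (7,4,has); (7,6,has); (12,4,has); (12,9,has); (12,11,has); (13,6,has); (13,9,has); (13,10,has); (14,3,has); (14,10,has); (14,11,has); (15,9,has); (15,10,has); (15,11,has)
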